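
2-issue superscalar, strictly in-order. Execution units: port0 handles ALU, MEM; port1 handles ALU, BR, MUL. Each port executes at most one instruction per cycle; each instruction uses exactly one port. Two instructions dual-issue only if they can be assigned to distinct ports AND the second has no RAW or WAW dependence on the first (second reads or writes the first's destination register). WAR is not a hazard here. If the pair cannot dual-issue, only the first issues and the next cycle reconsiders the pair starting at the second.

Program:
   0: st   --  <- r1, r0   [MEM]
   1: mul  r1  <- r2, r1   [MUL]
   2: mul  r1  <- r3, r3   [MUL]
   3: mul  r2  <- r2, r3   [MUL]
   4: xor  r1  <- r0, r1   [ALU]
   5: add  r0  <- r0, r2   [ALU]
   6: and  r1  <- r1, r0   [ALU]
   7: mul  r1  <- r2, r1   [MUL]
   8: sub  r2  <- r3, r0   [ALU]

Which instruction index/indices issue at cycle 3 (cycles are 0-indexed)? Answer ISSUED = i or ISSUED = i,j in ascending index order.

ISSUED = 5

  cy0 -> i0,i1 (st;mul) pair
  cy1 -> i2 (mul) no-port MUL/MUL
  cy2 -> i3,i4 (mul;xor) pair
  cy3 -> i5 (add) RAW r0
  cy4 -> i6 (and) RAW+WAW r1
  cy5 -> i7,i8 (mul;sub) pair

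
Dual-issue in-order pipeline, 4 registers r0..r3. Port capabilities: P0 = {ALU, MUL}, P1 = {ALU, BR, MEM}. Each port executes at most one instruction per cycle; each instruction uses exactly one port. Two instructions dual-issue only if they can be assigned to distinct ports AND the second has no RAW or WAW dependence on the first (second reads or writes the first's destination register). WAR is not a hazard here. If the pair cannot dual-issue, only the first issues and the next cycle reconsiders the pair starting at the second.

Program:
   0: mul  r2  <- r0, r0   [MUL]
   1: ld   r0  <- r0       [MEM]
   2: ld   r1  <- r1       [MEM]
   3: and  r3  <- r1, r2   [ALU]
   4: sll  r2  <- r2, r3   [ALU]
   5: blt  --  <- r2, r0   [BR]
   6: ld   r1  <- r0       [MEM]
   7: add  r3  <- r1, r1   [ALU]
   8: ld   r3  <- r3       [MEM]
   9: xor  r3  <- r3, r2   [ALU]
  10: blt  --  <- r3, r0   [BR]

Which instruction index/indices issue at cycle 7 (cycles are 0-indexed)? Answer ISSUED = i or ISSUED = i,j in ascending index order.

c0: i0+i1 mul+ld  2-wide
c1: i2 ld  RAW r1
c2: i3 and  RAW r3
c3: i4 sll  RAW r2
c4: i5 blt  no-port BR/MEM
c5: i6 ld  RAW r1
c6: i7 add  RAW+WAW r3
c7: i8 ld  RAW+WAW r3
c8: i9 xor  RAW r3
c9: i10 blt  tail

ISSUED = 8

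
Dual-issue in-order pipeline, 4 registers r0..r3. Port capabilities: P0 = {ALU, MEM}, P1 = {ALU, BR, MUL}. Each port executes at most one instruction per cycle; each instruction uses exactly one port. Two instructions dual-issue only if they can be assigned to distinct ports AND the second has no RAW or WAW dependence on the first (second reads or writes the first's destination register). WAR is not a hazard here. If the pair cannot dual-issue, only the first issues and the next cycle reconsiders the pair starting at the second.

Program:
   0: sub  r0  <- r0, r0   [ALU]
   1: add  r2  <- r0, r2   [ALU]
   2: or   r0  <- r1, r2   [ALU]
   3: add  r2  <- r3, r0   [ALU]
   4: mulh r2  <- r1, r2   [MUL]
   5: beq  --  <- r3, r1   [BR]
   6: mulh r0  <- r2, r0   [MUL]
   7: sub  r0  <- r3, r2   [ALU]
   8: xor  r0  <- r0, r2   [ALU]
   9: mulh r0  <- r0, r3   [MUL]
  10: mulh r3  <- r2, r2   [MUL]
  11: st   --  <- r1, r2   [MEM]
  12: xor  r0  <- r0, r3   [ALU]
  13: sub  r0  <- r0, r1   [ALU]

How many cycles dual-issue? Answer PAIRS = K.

PAIRS = 1

0. sub @i0  | RAW r0
1. add @i1  | RAW r2
2. or @i2  | RAW r0
3. add @i3  | RAW+WAW r2
4. mulh @i4  | no-port MUL/BR
5. beq @i5  | no-port BR/MUL
6. mulh @i6  | WAW r0
7. sub @i7  | RAW+WAW r0
8. xor @i8  | RAW+WAW r0
9. mulh @i9  | no-port MUL/MUL
10. mulh st @i10/i11  | dual
11. xor @i12  | RAW+WAW r0
12. sub @i13  | tail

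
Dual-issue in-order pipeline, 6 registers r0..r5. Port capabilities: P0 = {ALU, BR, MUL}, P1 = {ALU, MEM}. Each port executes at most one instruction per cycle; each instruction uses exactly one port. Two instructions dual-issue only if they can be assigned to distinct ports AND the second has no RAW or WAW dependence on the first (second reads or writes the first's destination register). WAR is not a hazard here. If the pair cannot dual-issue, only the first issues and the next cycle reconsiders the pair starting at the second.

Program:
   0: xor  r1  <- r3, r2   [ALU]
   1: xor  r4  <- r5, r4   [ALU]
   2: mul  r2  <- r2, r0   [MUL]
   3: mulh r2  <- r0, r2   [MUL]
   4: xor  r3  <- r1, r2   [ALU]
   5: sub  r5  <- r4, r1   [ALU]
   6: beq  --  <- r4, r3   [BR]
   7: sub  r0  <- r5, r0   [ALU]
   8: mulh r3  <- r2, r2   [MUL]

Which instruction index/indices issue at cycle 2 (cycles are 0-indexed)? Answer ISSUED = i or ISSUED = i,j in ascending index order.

ISSUED = 3

  cy0 -> i0+i1 (xor+xor) dual
  cy1 -> i2 (mul) no-port MUL/MUL
  cy2 -> i3 (mulh) RAW r2
  cy3 -> i4+i5 (xor+sub) dual
  cy4 -> i6+i7 (beq+sub) dual
  cy5 -> i8 (mulh) tail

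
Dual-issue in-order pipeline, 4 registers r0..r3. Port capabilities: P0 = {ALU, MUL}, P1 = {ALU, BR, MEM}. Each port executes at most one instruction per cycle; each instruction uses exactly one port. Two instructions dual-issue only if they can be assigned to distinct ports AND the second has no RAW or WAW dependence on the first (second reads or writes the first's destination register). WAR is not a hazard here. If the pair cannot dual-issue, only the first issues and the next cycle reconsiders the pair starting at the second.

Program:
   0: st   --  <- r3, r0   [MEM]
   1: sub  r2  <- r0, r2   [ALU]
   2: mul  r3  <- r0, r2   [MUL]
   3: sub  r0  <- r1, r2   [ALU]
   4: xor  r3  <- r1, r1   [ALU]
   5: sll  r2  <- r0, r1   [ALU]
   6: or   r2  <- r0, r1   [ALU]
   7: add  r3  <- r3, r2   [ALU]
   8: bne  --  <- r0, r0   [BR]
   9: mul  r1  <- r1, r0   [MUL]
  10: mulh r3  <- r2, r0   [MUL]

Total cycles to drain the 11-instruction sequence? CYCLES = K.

t=0 i0+i1:st sub ; 2-wide
t=1 i2+i3:mul sub ; 2-wide
t=2 i4+i5:xor sll ; 2-wide
t=3 i6:or ; RAW r2
t=4 i7+i8:add bne ; 2-wide
t=5 i9:mul ; no-port MUL/MUL
t=6 i10:mulh ; tail

CYCLES = 7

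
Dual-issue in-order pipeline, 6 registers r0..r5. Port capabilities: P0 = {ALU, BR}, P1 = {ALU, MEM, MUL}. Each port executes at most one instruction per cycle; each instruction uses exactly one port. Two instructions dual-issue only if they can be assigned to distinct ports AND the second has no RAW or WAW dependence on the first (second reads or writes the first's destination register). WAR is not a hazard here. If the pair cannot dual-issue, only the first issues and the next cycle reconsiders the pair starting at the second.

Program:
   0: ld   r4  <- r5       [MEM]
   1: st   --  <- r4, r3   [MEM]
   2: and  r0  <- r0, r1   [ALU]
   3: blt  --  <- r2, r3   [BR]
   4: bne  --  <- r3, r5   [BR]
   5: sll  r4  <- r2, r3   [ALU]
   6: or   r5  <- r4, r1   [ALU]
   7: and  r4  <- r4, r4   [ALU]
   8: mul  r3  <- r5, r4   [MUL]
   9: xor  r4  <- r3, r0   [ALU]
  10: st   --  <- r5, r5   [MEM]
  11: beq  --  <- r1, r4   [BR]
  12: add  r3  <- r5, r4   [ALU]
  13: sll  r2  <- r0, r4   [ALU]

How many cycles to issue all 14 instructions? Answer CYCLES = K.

[0] i0  ld.MEM  -- no-port MEM/MEM
[1] i1+i2  st.MEM and.ALU  -- 2-wide
[2] i3  blt.BR  -- no-port BR/BR
[3] i4+i5  bne.BR sll.ALU  -- 2-wide
[4] i6+i7  or.ALU and.ALU  -- 2-wide
[5] i8  mul.MUL  -- RAW r3
[6] i9+i10  xor.ALU st.MEM  -- 2-wide
[7] i11+i12  beq.BR add.ALU  -- 2-wide
[8] i13  sll.ALU  -- tail

CYCLES = 9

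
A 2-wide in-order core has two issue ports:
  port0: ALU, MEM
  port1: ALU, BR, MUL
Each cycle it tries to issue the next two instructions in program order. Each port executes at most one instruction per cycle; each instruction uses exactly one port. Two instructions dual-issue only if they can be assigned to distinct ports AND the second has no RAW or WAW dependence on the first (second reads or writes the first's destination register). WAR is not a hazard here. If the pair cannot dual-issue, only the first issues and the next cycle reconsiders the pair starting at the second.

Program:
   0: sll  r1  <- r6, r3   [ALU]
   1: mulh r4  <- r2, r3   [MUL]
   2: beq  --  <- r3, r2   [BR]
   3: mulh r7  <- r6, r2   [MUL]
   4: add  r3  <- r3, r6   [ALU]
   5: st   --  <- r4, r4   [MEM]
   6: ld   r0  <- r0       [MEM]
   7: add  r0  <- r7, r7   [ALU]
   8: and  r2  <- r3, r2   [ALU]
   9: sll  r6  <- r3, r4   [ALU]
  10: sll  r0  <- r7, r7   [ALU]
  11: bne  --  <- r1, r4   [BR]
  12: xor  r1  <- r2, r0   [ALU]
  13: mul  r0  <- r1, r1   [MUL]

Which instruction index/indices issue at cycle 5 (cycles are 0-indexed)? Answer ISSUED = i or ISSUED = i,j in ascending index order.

ISSUED = 7,8

0. sll/mulh @i0,i1  | dual
1. beq @i2  | no-port BR/MUL
2. mulh/add @i3,i4  | dual
3. st @i5  | no-port MEM/MEM
4. ld @i6  | WAW r0
5. add/and @i7,i8  | dual
6. sll/sll @i9,i10  | dual
7. bne/xor @i11,i12  | dual
8. mul @i13  | tail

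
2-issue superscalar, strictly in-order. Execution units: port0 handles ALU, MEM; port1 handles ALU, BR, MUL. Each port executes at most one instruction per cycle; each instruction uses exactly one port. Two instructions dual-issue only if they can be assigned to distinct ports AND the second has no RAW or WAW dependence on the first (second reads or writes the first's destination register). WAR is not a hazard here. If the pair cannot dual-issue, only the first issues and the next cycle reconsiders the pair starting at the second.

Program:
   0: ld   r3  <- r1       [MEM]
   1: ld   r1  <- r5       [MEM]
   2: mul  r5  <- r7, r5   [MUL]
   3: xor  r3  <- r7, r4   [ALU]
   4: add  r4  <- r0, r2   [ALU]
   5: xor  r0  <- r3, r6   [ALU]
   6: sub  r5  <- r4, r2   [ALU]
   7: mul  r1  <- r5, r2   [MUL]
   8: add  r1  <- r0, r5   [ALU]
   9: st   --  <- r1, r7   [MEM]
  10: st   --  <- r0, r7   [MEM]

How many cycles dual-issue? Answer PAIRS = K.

PAIRS = 3

t=0 i0:ld ; no-port MEM/MEM
t=1 i1+i2:ld+mul ; pair
t=2 i3+i4:xor+add ; pair
t=3 i5+i6:xor+sub ; pair
t=4 i7:mul ; WAW r1
t=5 i8:add ; RAW r1
t=6 i9:st ; no-port MEM/MEM
t=7 i10:st ; tail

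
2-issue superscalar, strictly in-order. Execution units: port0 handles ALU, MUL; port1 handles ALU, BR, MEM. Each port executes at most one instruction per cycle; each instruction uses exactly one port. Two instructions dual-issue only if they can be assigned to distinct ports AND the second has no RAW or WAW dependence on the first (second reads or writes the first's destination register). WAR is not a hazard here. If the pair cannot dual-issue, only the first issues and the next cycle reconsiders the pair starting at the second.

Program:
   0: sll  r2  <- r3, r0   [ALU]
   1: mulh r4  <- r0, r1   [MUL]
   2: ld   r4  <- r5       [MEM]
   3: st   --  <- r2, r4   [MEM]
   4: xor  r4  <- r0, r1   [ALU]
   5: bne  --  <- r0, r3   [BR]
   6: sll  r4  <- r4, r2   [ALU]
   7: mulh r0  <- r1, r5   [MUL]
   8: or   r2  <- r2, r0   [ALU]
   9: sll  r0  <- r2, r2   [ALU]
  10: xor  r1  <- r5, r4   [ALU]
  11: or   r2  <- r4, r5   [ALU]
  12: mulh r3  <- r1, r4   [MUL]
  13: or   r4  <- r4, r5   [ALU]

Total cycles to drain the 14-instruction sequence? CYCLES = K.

[0] i0+i1  sll+mulh  -- 2-wide
[1] i2  ld  -- no-port MEM/MEM
[2] i3+i4  st+xor  -- 2-wide
[3] i5+i6  bne+sll  -- 2-wide
[4] i7  mulh  -- RAW r0
[5] i8  or  -- RAW r2
[6] i9+i10  sll+xor  -- 2-wide
[7] i11+i12  or+mulh  -- 2-wide
[8] i13  or  -- tail

CYCLES = 9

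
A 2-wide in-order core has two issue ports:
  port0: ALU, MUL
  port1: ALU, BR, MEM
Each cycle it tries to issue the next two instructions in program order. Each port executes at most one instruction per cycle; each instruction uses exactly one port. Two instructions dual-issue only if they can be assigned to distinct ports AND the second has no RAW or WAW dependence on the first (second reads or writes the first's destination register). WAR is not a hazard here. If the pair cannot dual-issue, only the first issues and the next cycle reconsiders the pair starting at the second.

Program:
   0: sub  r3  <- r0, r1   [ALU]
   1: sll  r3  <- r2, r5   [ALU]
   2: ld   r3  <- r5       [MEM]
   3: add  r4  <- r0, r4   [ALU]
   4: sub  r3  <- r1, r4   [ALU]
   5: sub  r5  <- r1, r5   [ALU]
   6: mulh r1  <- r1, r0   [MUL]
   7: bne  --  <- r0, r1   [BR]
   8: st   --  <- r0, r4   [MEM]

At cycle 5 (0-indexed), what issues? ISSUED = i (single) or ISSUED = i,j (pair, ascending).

ISSUED = 7

  cy0 -> i0 (sub.ALU) WAW r3
  cy1 -> i1 (sll.ALU) WAW r3
  cy2 -> i2&i3 (ld.MEM add.ALU) dual
  cy3 -> i4&i5 (sub.ALU sub.ALU) dual
  cy4 -> i6 (mulh.MUL) RAW r1
  cy5 -> i7 (bne.BR) no-port BR/MEM
  cy6 -> i8 (st.MEM) tail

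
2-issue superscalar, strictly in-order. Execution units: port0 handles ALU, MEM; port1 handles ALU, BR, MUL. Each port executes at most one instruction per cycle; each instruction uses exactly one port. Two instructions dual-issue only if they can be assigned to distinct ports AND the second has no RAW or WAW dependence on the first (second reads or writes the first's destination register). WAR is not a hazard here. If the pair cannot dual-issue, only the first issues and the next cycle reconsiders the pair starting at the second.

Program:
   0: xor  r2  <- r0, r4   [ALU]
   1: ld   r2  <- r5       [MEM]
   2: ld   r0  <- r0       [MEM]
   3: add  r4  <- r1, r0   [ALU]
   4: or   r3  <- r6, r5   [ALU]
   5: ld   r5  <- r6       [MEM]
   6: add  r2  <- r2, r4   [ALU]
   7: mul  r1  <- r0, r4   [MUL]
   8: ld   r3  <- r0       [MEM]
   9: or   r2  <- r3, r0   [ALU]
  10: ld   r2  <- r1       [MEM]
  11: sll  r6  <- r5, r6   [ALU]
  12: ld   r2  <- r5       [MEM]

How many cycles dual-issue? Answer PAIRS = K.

#0 head=0: xor i0 WAW r2
#1 head=1: ld i1 no-port MEM/MEM
#2 head=2: ld i2 RAW r0
#3 head=3: add+or i3+i4 dual
#4 head=5: ld+add i5+i6 dual
#5 head=7: mul+ld i7+i8 dual
#6 head=9: or i9 WAW r2
#7 head=10: ld+sll i10+i11 dual
#8 head=12: ld i12 tail

PAIRS = 4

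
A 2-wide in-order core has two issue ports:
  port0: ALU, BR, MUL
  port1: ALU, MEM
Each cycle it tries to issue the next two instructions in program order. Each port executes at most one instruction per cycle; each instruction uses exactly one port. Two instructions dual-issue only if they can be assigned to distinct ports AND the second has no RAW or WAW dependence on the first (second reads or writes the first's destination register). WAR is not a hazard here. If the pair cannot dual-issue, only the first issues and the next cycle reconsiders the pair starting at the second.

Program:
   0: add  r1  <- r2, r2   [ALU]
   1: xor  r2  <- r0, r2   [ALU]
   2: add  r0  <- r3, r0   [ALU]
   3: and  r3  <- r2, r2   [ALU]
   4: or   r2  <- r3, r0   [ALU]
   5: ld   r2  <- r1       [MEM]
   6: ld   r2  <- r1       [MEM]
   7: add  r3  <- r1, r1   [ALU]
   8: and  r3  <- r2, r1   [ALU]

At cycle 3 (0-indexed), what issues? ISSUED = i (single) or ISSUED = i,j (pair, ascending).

c0: i0+i1 add xor  pair
c1: i2+i3 add and  pair
c2: i4 or  WAW r2
c3: i5 ld  no-port MEM/MEM
c4: i6+i7 ld add  pair
c5: i8 and  tail

ISSUED = 5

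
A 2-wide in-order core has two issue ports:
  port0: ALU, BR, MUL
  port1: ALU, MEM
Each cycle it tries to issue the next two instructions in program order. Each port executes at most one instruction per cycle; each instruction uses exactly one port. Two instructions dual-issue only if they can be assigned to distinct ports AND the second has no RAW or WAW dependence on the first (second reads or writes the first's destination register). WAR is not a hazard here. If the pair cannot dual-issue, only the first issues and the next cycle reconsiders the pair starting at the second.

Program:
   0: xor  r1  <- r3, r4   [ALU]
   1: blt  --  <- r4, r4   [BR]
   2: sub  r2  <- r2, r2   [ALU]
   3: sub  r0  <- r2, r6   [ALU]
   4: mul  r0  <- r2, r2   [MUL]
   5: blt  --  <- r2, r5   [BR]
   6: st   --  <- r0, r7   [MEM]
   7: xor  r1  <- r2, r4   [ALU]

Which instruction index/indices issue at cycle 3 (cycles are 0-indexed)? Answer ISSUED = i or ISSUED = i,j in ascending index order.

[0] i0/i1  xor.ALU blt.BR  -- 2-wide
[1] i2  sub.ALU  -- RAW r2
[2] i3  sub.ALU  -- WAW r0
[3] i4  mul.MUL  -- no-port MUL/BR
[4] i5/i6  blt.BR st.MEM  -- 2-wide
[5] i7  xor.ALU  -- tail

ISSUED = 4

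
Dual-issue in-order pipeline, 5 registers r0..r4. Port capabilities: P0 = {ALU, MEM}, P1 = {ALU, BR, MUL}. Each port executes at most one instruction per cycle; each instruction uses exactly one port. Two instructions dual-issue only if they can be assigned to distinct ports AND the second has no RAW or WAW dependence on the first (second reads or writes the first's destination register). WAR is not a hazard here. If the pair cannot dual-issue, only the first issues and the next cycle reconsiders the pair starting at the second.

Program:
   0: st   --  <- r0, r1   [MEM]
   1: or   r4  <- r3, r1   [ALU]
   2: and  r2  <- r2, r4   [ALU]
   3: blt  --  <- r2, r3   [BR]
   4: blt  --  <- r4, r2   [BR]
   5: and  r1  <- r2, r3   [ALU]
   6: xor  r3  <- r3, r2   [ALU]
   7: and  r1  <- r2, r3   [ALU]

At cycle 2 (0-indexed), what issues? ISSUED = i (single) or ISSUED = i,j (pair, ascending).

  cy0 -> i0+i1 (st+or) 2-wide
  cy1 -> i2 (and) RAW r2
  cy2 -> i3 (blt) no-port BR/BR
  cy3 -> i4+i5 (blt+and) 2-wide
  cy4 -> i6 (xor) RAW r3
  cy5 -> i7 (and) tail

ISSUED = 3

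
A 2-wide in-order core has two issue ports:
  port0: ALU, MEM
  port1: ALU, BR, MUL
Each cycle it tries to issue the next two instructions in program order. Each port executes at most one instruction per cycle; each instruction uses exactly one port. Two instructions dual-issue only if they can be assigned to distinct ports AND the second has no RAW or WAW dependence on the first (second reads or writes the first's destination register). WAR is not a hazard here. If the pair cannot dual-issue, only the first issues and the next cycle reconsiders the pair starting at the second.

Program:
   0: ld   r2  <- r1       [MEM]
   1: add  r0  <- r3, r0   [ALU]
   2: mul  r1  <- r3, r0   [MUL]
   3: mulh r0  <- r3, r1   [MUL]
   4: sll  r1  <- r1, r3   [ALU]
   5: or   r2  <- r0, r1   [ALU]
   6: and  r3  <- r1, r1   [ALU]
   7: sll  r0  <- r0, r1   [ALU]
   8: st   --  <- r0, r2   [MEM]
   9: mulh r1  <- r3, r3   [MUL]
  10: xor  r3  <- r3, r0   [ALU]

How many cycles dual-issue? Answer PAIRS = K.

PAIRS = 4

[0] i0/i1  ld.MEM add.ALU  -- dual
[1] i2  mul.MUL  -- no-port MUL/MUL
[2] i3/i4  mulh.MUL sll.ALU  -- dual
[3] i5/i6  or.ALU and.ALU  -- dual
[4] i7  sll.ALU  -- RAW r0
[5] i8/i9  st.MEM mulh.MUL  -- dual
[6] i10  xor.ALU  -- tail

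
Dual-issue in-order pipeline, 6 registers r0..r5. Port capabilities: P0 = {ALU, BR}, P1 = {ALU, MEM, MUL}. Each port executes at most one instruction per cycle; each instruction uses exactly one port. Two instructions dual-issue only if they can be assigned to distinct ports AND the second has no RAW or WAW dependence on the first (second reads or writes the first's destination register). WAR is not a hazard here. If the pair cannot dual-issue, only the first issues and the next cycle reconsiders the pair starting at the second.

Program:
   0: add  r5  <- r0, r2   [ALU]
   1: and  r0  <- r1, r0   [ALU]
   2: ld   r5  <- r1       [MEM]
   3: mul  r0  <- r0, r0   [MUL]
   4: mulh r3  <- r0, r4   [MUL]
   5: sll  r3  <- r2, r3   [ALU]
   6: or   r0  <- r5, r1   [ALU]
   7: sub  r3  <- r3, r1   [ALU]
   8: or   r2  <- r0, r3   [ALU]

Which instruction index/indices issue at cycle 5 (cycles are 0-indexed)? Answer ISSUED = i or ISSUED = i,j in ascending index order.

t=0 i0&i1:add+and ; dual
t=1 i2:ld ; no-port MEM/MUL
t=2 i3:mul ; no-port MUL/MUL
t=3 i4:mulh ; RAW+WAW r3
t=4 i5&i6:sll+or ; dual
t=5 i7:sub ; RAW r3
t=6 i8:or ; tail

ISSUED = 7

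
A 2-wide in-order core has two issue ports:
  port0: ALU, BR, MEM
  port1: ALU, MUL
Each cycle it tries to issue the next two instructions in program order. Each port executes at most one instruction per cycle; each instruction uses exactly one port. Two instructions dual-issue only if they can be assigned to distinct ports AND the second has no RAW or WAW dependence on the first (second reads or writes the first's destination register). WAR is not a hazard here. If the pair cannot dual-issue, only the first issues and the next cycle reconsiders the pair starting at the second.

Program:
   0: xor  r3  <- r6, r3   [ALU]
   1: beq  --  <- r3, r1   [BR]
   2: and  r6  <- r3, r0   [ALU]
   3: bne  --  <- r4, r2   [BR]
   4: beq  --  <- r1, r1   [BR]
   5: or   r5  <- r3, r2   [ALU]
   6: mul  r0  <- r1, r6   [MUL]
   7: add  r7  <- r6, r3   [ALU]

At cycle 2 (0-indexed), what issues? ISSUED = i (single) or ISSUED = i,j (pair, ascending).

[0] i0  xor.ALU  -- RAW r3
[1] i1+i2  beq.BR/and.ALU  -- 2-wide
[2] i3  bne.BR  -- no-port BR/BR
[3] i4+i5  beq.BR/or.ALU  -- 2-wide
[4] i6+i7  mul.MUL/add.ALU  -- 2-wide

ISSUED = 3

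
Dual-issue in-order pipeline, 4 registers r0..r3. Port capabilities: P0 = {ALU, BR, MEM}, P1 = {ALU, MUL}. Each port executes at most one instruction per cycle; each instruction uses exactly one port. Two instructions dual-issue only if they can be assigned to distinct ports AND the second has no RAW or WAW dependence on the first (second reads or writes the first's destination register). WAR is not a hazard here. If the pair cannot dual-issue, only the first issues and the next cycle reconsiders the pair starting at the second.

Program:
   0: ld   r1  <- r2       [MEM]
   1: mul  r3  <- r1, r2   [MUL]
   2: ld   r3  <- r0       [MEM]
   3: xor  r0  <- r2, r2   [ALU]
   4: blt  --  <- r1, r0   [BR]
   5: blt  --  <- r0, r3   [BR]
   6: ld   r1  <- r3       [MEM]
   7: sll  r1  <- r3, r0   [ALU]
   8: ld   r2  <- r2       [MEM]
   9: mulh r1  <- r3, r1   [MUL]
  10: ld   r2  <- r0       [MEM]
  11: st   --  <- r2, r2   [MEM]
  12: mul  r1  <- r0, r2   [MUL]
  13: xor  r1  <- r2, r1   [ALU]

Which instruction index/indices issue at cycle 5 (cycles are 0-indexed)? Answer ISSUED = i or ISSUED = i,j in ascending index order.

t=0 i0:ld ; RAW r1
t=1 i1:mul ; WAW r3
t=2 i2&i3:ld xor ; dual
t=3 i4:blt ; no-port BR/BR
t=4 i5:blt ; no-port BR/MEM
t=5 i6:ld ; WAW r1
t=6 i7&i8:sll ld ; dual
t=7 i9&i10:mulh ld ; dual
t=8 i11&i12:st mul ; dual
t=9 i13:xor ; tail

ISSUED = 6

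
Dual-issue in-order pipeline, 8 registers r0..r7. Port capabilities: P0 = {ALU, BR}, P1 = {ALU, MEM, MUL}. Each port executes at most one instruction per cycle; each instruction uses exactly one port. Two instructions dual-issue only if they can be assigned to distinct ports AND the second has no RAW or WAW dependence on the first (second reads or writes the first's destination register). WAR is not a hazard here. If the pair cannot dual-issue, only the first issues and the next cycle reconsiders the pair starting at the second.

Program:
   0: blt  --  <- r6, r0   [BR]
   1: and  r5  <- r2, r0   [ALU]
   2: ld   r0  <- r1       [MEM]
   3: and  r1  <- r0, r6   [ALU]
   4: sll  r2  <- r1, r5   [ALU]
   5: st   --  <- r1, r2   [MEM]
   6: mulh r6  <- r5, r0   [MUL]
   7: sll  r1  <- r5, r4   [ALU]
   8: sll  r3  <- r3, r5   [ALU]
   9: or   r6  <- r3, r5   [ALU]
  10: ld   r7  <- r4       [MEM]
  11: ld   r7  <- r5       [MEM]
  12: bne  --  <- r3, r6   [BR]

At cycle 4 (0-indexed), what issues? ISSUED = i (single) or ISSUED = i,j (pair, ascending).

c0: i0,i1 blt/and  dual
c1: i2 ld  RAW r0
c2: i3 and  RAW r1
c3: i4 sll  RAW r2
c4: i5 st  no-port MEM/MUL
c5: i6,i7 mulh/sll  dual
c6: i8 sll  RAW r3
c7: i9,i10 or/ld  dual
c8: i11,i12 ld/bne  dual

ISSUED = 5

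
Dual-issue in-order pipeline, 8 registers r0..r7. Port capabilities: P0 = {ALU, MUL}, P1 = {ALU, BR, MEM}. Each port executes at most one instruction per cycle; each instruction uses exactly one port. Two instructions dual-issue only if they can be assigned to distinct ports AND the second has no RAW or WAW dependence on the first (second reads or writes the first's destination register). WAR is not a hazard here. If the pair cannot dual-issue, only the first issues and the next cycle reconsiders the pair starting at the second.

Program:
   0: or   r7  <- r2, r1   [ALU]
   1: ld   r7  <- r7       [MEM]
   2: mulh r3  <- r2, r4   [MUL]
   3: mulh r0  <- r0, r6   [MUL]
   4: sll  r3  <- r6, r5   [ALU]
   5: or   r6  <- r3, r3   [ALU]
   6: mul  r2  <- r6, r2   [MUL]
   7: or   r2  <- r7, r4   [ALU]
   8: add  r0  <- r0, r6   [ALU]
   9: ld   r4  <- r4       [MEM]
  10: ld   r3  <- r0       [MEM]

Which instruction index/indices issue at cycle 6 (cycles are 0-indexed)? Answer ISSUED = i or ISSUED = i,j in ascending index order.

c0: i0 or.ALU  RAW+WAW r7
c1: i1+i2 ld.MEM;mulh.MUL  pair
c2: i3+i4 mulh.MUL;sll.ALU  pair
c3: i5 or.ALU  RAW r6
c4: i6 mul.MUL  WAW r2
c5: i7+i8 or.ALU;add.ALU  pair
c6: i9 ld.MEM  no-port MEM/MEM
c7: i10 ld.MEM  tail

ISSUED = 9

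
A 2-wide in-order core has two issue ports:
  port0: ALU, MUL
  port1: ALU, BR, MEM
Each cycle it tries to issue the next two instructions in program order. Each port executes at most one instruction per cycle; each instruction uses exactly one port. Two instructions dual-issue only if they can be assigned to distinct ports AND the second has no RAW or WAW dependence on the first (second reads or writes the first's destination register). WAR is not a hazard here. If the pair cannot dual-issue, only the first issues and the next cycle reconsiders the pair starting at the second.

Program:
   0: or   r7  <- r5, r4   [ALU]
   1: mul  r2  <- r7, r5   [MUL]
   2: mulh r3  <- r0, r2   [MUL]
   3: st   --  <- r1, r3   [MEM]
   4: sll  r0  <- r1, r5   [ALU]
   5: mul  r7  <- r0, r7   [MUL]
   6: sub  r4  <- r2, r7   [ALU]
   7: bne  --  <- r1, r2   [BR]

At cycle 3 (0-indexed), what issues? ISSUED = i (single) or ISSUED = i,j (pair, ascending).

  cy0 -> i0 (or) RAW r7
  cy1 -> i1 (mul) no-port MUL/MUL
  cy2 -> i2 (mulh) RAW r3
  cy3 -> i3/i4 (st+sll) 2-wide
  cy4 -> i5 (mul) RAW r7
  cy5 -> i6/i7 (sub+bne) 2-wide

ISSUED = 3,4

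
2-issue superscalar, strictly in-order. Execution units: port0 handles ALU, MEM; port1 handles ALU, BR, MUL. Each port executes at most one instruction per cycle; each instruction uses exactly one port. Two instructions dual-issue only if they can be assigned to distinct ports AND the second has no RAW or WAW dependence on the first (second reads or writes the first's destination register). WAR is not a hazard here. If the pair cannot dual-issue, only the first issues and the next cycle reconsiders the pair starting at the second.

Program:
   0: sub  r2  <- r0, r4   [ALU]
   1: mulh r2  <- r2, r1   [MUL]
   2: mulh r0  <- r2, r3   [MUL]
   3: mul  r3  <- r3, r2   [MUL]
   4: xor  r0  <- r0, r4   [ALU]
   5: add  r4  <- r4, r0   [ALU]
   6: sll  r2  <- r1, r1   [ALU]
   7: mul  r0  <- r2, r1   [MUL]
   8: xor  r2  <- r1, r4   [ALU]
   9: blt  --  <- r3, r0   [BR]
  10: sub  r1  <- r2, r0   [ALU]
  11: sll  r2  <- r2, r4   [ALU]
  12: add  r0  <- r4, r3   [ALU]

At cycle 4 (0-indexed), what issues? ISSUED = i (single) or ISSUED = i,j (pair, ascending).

#0 head=0: sub.ALU i0 RAW+WAW r2
#1 head=1: mulh.MUL i1 no-port MUL/MUL
#2 head=2: mulh.MUL i2 no-port MUL/MUL
#3 head=3: mul.MUL+xor.ALU i3&i4 dual
#4 head=5: add.ALU+sll.ALU i5&i6 dual
#5 head=7: mul.MUL+xor.ALU i7&i8 dual
#6 head=9: blt.BR+sub.ALU i9&i10 dual
#7 head=11: sll.ALU+add.ALU i11&i12 dual

ISSUED = 5,6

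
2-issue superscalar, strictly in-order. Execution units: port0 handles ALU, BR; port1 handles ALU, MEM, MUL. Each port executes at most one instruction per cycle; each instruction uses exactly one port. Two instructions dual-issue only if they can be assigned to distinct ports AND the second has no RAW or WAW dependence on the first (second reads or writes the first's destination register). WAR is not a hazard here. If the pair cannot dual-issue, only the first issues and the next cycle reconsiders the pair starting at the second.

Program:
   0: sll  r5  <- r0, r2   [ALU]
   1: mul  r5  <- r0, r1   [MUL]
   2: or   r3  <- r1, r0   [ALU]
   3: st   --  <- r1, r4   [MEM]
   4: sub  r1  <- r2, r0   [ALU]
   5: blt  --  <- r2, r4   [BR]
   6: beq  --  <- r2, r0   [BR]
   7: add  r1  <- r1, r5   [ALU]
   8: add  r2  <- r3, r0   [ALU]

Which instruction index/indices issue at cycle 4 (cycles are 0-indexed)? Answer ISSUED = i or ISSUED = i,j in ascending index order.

#0 head=0: sll i0 WAW r5
#1 head=1: mul+or i1&i2 pair
#2 head=3: st+sub i3&i4 pair
#3 head=5: blt i5 no-port BR/BR
#4 head=6: beq+add i6&i7 pair
#5 head=8: add i8 tail

ISSUED = 6,7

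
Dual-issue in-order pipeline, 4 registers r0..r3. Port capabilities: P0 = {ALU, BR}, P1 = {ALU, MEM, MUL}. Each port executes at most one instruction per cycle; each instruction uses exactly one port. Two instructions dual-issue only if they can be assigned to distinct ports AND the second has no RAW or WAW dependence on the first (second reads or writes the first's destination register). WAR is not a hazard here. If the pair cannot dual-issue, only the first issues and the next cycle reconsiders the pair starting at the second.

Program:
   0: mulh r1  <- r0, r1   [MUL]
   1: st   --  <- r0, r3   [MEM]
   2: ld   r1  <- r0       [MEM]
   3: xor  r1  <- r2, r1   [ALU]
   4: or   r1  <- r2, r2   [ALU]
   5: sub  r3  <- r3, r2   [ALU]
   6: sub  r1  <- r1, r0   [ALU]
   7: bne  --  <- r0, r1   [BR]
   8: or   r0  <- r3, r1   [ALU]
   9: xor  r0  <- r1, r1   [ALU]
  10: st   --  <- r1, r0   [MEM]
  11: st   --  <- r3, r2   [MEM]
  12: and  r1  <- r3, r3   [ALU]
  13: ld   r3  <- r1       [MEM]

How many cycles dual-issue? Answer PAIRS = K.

t=0 i0:mulh.MUL ; no-port MUL/MEM
t=1 i1:st.MEM ; no-port MEM/MEM
t=2 i2:ld.MEM ; RAW+WAW r1
t=3 i3:xor.ALU ; WAW r1
t=4 i4/i5:or.ALU;sub.ALU ; dual
t=5 i6:sub.ALU ; RAW r1
t=6 i7/i8:bne.BR;or.ALU ; dual
t=7 i9:xor.ALU ; RAW r0
t=8 i10:st.MEM ; no-port MEM/MEM
t=9 i11/i12:st.MEM;and.ALU ; dual
t=10 i13:ld.MEM ; tail

PAIRS = 3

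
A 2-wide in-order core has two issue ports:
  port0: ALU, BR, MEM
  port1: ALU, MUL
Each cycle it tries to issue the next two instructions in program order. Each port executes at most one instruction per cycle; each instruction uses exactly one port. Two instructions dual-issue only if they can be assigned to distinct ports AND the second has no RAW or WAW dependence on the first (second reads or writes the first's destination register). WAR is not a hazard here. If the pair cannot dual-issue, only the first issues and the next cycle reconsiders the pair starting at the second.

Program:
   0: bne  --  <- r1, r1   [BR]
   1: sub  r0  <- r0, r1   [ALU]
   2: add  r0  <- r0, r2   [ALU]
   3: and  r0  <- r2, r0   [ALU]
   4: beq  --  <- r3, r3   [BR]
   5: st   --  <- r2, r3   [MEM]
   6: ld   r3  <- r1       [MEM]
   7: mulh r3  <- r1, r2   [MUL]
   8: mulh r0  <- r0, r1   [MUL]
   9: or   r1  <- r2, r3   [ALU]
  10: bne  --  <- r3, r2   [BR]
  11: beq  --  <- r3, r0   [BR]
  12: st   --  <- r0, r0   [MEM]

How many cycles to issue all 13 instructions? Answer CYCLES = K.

CYCLES = 10

c0: i0/i1 bne+sub  pair
c1: i2 add  RAW+WAW r0
c2: i3/i4 and+beq  pair
c3: i5 st  no-port MEM/MEM
c4: i6 ld  WAW r3
c5: i7 mulh  no-port MUL/MUL
c6: i8/i9 mulh+or  pair
c7: i10 bne  no-port BR/BR
c8: i11 beq  no-port BR/MEM
c9: i12 st  tail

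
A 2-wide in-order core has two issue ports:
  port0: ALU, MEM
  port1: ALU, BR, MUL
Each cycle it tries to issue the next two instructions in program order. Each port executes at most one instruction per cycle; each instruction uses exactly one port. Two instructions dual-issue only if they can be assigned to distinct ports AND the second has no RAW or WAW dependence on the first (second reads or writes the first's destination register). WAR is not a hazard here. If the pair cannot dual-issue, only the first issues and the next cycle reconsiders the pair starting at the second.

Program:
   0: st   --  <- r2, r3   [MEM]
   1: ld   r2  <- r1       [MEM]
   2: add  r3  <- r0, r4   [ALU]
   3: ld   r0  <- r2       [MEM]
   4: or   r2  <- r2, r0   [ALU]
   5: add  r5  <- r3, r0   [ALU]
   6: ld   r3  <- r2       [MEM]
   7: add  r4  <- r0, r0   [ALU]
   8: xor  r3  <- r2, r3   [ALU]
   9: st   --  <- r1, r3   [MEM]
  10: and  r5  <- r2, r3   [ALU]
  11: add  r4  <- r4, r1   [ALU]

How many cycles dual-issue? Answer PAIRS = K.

PAIRS = 4

t=0 i0:st.MEM ; no-port MEM/MEM
t=1 i1,i2:ld.MEM add.ALU ; pair
t=2 i3:ld.MEM ; RAW r0
t=3 i4,i5:or.ALU add.ALU ; pair
t=4 i6,i7:ld.MEM add.ALU ; pair
t=5 i8:xor.ALU ; RAW r3
t=6 i9,i10:st.MEM and.ALU ; pair
t=7 i11:add.ALU ; tail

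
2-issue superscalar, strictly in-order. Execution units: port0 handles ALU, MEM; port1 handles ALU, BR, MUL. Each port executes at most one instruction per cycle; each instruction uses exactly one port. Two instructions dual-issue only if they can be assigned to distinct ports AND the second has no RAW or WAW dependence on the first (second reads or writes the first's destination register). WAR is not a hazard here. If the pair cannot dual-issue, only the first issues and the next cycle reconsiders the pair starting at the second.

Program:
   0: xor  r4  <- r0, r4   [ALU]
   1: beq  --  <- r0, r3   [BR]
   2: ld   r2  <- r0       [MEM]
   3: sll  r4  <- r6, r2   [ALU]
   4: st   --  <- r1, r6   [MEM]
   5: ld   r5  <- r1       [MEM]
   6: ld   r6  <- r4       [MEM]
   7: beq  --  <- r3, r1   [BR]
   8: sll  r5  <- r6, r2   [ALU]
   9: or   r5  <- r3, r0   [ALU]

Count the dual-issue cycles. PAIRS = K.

PAIRS = 3

t=0 i0+i1:xor.ALU+beq.BR ; 2-wide
t=1 i2:ld.MEM ; RAW r2
t=2 i3+i4:sll.ALU+st.MEM ; 2-wide
t=3 i5:ld.MEM ; no-port MEM/MEM
t=4 i6+i7:ld.MEM+beq.BR ; 2-wide
t=5 i8:sll.ALU ; WAW r5
t=6 i9:or.ALU ; tail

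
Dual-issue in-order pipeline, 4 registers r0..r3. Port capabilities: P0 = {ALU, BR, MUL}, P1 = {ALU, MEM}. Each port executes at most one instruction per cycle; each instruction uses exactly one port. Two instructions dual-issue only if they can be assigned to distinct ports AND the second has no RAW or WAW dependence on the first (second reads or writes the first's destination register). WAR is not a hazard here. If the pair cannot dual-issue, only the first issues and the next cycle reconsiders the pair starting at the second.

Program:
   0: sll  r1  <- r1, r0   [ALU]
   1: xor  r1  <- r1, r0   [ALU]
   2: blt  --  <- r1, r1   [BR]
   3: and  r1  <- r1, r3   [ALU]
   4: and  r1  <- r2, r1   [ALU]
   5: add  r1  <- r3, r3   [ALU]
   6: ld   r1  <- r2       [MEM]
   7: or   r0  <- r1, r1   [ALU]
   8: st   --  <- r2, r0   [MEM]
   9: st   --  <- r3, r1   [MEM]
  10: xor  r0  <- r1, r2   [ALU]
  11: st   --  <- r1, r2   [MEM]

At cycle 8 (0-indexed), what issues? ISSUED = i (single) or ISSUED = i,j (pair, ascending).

#0 head=0: sll.ALU i0 RAW+WAW r1
#1 head=1: xor.ALU i1 RAW r1
#2 head=2: blt.BR and.ALU i2,i3 dual
#3 head=4: and.ALU i4 WAW r1
#4 head=5: add.ALU i5 WAW r1
#5 head=6: ld.MEM i6 RAW r1
#6 head=7: or.ALU i7 RAW r0
#7 head=8: st.MEM i8 no-port MEM/MEM
#8 head=9: st.MEM xor.ALU i9,i10 dual
#9 head=11: st.MEM i11 tail

ISSUED = 9,10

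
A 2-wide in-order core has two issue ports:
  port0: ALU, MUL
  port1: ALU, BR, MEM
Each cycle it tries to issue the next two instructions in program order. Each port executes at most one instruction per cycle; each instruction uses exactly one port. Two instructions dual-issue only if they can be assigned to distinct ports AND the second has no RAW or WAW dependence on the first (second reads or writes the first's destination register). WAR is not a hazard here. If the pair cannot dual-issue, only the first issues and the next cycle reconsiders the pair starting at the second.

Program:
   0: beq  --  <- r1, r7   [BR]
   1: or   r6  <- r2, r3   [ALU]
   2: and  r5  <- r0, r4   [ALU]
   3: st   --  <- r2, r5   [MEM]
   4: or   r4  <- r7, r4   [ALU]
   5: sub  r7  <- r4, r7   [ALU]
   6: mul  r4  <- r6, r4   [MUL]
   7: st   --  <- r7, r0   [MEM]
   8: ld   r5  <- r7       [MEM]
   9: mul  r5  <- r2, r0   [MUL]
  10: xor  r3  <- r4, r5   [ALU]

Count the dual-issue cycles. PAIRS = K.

PAIRS = 3

c0: i0+i1 beq or  dual
c1: i2 and  RAW r5
c2: i3+i4 st or  dual
c3: i5+i6 sub mul  dual
c4: i7 st  no-port MEM/MEM
c5: i8 ld  WAW r5
c6: i9 mul  RAW r5
c7: i10 xor  tail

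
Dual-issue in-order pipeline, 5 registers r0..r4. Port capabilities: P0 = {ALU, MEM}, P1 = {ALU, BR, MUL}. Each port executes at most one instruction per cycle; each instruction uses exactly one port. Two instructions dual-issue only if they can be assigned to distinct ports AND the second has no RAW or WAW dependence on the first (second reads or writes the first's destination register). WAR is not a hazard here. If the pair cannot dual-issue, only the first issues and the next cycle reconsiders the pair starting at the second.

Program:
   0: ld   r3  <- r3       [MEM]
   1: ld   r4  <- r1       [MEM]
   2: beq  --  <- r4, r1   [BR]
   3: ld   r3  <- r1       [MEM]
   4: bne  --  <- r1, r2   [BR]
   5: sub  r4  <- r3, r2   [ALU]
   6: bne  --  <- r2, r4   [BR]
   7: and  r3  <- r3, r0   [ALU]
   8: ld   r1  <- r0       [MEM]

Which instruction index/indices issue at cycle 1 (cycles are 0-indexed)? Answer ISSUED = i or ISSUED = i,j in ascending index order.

[0] i0  ld  -- no-port MEM/MEM
[1] i1  ld  -- RAW r4
[2] i2&i3  beq ld  -- pair
[3] i4&i5  bne sub  -- pair
[4] i6&i7  bne and  -- pair
[5] i8  ld  -- tail

ISSUED = 1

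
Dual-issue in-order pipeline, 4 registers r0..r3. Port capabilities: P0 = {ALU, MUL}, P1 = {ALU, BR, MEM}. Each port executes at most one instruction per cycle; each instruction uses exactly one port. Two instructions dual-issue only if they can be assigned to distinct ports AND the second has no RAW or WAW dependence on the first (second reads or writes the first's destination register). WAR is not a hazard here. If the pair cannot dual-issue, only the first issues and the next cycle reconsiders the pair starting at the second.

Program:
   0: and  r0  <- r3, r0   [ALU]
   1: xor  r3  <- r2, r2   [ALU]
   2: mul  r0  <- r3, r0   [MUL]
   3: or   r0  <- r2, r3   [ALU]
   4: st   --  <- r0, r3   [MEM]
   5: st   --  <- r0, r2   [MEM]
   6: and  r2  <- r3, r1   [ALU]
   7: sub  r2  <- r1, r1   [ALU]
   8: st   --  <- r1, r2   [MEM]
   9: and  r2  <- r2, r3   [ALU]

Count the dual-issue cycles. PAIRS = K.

t=0 i0/i1:and/xor ; pair
t=1 i2:mul ; WAW r0
t=2 i3:or ; RAW r0
t=3 i4:st ; no-port MEM/MEM
t=4 i5/i6:st/and ; pair
t=5 i7:sub ; RAW r2
t=6 i8/i9:st/and ; pair

PAIRS = 3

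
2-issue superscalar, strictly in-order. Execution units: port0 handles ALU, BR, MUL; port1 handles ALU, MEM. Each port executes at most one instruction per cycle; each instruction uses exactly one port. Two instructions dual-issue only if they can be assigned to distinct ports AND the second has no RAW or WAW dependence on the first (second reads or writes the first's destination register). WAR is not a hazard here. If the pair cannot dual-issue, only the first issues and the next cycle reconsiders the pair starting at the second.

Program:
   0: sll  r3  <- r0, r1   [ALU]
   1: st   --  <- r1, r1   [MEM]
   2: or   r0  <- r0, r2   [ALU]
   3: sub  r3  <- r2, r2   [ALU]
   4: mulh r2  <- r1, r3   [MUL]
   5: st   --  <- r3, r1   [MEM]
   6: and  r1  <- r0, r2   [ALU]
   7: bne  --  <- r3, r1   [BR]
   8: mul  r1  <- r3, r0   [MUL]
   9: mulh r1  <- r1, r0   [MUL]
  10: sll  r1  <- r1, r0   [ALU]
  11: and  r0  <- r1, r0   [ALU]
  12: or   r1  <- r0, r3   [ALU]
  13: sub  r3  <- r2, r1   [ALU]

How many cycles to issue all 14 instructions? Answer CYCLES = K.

CYCLES = 11

0. sll+st @i0&i1  | dual
1. or+sub @i2&i3  | dual
2. mulh+st @i4&i5  | dual
3. and @i6  | RAW r1
4. bne @i7  | no-port BR/MUL
5. mul @i8  | no-port MUL/MUL
6. mulh @i9  | RAW+WAW r1
7. sll @i10  | RAW r1
8. and @i11  | RAW r0
9. or @i12  | RAW r1
10. sub @i13  | tail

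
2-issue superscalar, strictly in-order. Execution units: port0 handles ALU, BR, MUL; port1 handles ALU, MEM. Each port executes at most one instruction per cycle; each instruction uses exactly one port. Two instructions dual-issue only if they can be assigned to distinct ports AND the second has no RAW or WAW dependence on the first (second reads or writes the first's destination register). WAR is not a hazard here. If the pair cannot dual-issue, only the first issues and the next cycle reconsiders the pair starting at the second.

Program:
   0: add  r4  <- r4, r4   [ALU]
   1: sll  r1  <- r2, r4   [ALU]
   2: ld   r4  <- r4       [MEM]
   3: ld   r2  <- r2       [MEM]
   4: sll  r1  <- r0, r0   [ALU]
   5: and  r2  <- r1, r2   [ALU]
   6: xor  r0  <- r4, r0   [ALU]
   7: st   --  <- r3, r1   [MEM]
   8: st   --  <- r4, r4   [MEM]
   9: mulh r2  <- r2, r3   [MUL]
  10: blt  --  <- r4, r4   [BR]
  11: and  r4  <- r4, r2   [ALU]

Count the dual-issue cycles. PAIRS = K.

PAIRS = 5

0. add @i0  | RAW r4
1. sll+ld @i1+i2  | dual
2. ld+sll @i3+i4  | dual
3. and+xor @i5+i6  | dual
4. st @i7  | no-port MEM/MEM
5. st+mulh @i8+i9  | dual
6. blt+and @i10+i11  | dual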